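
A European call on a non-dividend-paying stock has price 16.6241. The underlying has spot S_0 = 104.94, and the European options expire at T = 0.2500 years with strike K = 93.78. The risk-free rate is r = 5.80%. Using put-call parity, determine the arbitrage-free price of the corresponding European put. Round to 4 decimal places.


Put-call parity: C - P = S_0 * exp(-qT) - K * exp(-rT).
S_0 * exp(-qT) = 104.9400 * 1.00000000 = 104.94000000
K * exp(-rT) = 93.7800 * 0.98560462 = 92.43000114
P = C - S*exp(-qT) + K*exp(-rT)
P = 16.6241 - 104.94000000 + 92.43000114 = 4.1141

Answer: Put price = 4.1141


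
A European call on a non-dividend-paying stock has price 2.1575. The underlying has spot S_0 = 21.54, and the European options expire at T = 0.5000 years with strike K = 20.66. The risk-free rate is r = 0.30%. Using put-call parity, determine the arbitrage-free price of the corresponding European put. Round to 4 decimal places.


Answer: Put price = 1.2465

Derivation:
Put-call parity: C - P = S_0 * exp(-qT) - K * exp(-rT).
S_0 * exp(-qT) = 21.5400 * 1.00000000 = 21.54000000
K * exp(-rT) = 20.6600 * 0.99850112 = 20.62903323
P = C - S*exp(-qT) + K*exp(-rT)
P = 2.1575 - 21.54000000 + 20.62903323 = 1.2465


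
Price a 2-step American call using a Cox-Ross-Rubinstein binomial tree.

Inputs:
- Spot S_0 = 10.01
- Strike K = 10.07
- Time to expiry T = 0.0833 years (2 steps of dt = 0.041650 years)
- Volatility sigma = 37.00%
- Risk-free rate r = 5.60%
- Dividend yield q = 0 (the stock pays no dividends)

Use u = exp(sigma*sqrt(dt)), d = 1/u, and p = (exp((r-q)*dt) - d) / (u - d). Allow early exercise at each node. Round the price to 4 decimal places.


dt = T/N = 0.041650
u = exp(sigma*sqrt(dt)) = 1.078435; d = 1/u = 0.927270
p = (exp((r-q)*dt) - d) / (u - d) = 0.496579
Discount per step: exp(-r*dt) = 0.997670
Stock lattice S(k, i) with i counting down-moves:
  k=0: S(0,0) = 10.0100
  k=1: S(1,0) = 10.7951; S(1,1) = 9.2820
  k=2: S(2,0) = 11.6418; S(2,1) = 10.0100; S(2,2) = 8.6069
Terminal payoffs V(N, i) = max(S_T - K, 0):
  V(2,0) = 1.571849; V(2,1) = 0.000000; V(2,2) = 0.000000
Backward induction: V(k, i) = exp(-r*dt) * [p * V(k+1, i) + (1-p) * V(k+1, i+1)]; then take max(V_cont, immediate exercise) for American.
  V(1,0) = exp(-r*dt) * [p*1.571849 + (1-p)*0.000000] = 0.778728; exercise = 0.725133; V(1,0) = max -> 0.778728
  V(1,1) = exp(-r*dt) * [p*0.000000 + (1-p)*0.000000] = 0.000000; exercise = 0.000000; V(1,1) = max -> 0.000000
  V(0,0) = exp(-r*dt) * [p*0.778728 + (1-p)*0.000000] = 0.385799; exercise = 0.000000; V(0,0) = max -> 0.385799

Answer: Price = V(0,0) = 0.3858


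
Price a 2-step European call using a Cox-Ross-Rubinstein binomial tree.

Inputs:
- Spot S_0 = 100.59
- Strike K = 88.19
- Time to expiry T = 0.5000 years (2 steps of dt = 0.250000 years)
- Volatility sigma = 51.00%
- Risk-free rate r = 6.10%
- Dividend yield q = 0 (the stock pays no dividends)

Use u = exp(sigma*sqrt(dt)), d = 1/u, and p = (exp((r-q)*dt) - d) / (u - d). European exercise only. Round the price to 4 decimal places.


dt = T/N = 0.250000
u = exp(sigma*sqrt(dt)) = 1.290462; d = 1/u = 0.774916
p = (exp((r-q)*dt) - d) / (u - d) = 0.466400
Discount per step: exp(-r*dt) = 0.984866
Stock lattice S(k, i) with i counting down-moves:
  k=0: S(0,0) = 100.5900
  k=1: S(1,0) = 129.8075; S(1,1) = 77.9489
  k=2: S(2,0) = 167.5116; S(2,1) = 100.5900; S(2,2) = 60.4039
Terminal payoffs V(N, i) = max(S_T - K, 0):
  V(2,0) = 79.321641; V(2,1) = 12.400000; V(2,2) = 0.000000
Backward induction: V(k, i) = exp(-r*dt) * [p * V(k+1, i) + (1-p) * V(k+1, i+1)].
  V(1,0) = exp(-r*dt) * [p*79.321641 + (1-p)*12.400000] = 42.952229
  V(1,1) = exp(-r*dt) * [p*12.400000 + (1-p)*0.000000] = 5.695836
  V(0,0) = exp(-r*dt) * [p*42.952229 + (1-p)*5.695836] = 22.723045

Answer: Price = V(0,0) = 22.7230


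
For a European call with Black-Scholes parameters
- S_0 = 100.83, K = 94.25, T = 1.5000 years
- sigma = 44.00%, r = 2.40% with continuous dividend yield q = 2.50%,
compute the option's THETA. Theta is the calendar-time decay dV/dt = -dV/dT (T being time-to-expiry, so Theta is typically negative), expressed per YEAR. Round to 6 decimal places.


d1 = 0.3918907169; d2 = -0.1469970265
phi(d1) = 0.3694544946; exp(-qT) = 0.9631944177; exp(-rT) = 0.9646402935
Theta = -S*exp(-qT)*phi(d1)*sigma/(2*sqrt(T)) - r*K*exp(-rT)*N(d2) + q*S*exp(-qT)*N(d1)
N(d1) = 0.6524305188; N(d2) = 0.4415671836; sqrt(T) = 1.2247448714
Term 1 = -100.8300 * 0.9631944177 * 0.3694544946 * 0.4400 / (2 * 1.2247448714) = -6.4452791205
Term 2 = -0.0240 * 94.2500 * 0.9646402935 * 0.4415671836 = -0.9635068115
Term 3 = 0.0250 * 100.8300 * 0.9631944177 * 0.6524305188 = 1.5840832459
Theta = -6.4452791205 + (-0.9635068115) + (1.5840832459) = -5.824703

Answer: Theta = -5.824703


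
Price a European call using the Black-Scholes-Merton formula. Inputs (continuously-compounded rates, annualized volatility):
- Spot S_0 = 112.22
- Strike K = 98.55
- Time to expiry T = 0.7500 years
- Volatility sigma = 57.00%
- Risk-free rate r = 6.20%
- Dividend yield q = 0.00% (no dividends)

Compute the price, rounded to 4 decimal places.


Answer: Price = 30.4230

Derivation:
d1 = (ln(S/K) + (r - q + 0.5*sigma^2) * T) / (sigma * sqrt(T)) = 0.60416099
d2 = d1 - sigma * sqrt(T) = 0.11052651
exp(-rT) = 0.95456456; exp(-qT) = 1.00000000
C = S_0 * exp(-qT) * N(d1) - K * exp(-rT) * N(d2)
N(d1) = 0.72713169; N(d2) = 0.54400409
C = 112.2200 * 1.00000000 * 0.72713169 - 98.5500 * 0.95456456 * 0.54400409 = 30.4230


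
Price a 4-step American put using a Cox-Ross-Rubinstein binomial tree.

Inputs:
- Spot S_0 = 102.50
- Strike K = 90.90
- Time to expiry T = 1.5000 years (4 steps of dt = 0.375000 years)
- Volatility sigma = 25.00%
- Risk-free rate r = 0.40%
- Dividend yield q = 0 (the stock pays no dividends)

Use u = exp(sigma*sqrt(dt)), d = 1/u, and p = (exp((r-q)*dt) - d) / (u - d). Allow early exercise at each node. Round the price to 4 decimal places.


Answer: Price = V(0,0) = 7.2066

Derivation:
dt = T/N = 0.375000
u = exp(sigma*sqrt(dt)) = 1.165433; d = 1/u = 0.858050
p = (exp((r-q)*dt) - d) / (u - d) = 0.466685
Discount per step: exp(-r*dt) = 0.998501
Stock lattice S(k, i) with i counting down-moves:
  k=0: S(0,0) = 102.5000
  k=1: S(1,0) = 119.4569; S(1,1) = 87.9501
  k=2: S(2,0) = 139.2191; S(2,1) = 102.5000; S(2,2) = 75.4656
  k=3: S(3,0) = 162.2506; S(3,1) = 119.4569; S(3,2) = 87.9501; S(3,3) = 64.7532
  k=4: S(4,0) = 189.0923; S(4,1) = 139.2191; S(4,2) = 102.5000; S(4,3) = 75.4656; S(4,4) = 55.5615
Terminal payoffs V(N, i) = max(K - S_T, 0):
  V(4,0) = 0.000000; V(4,1) = 0.000000; V(4,2) = 0.000000; V(4,3) = 15.434426; V(4,4) = 35.338508
Backward induction: V(k, i) = exp(-r*dt) * [p * V(k+1, i) + (1-p) * V(k+1, i+1)]; then take max(V_cont, immediate exercise) for American.
  V(3,0) = exp(-r*dt) * [p*0.000000 + (1-p)*0.000000] = 0.000000; exercise = 0.000000; V(3,0) = max -> 0.000000
  V(3,1) = exp(-r*dt) * [p*0.000000 + (1-p)*0.000000] = 0.000000; exercise = 0.000000; V(3,1) = max -> 0.000000
  V(3,2) = exp(-r*dt) * [p*0.000000 + (1-p)*15.434426] = 8.219075; exercise = 2.949893; V(3,2) = max -> 8.219075
  V(3,3) = exp(-r*dt) * [p*15.434426 + (1-p)*35.338508] = 26.010529; exercise = 26.146777; V(3,3) = max -> 26.146777
  V(2,0) = exp(-r*dt) * [p*0.000000 + (1-p)*0.000000] = 0.000000; exercise = 0.000000; V(2,0) = max -> 0.000000
  V(2,1) = exp(-r*dt) * [p*0.000000 + (1-p)*8.219075] = 4.376787; exercise = 0.000000; V(2,1) = max -> 4.376787
  V(2,2) = exp(-r*dt) * [p*8.219075 + (1-p)*26.146777] = 17.753540; exercise = 15.434426; V(2,2) = max -> 17.753540
  V(1,0) = exp(-r*dt) * [p*0.000000 + (1-p)*4.376787] = 2.330708; exercise = 0.000000; V(1,0) = max -> 2.330708
  V(1,1) = exp(-r*dt) * [p*4.376787 + (1-p)*17.753540] = 11.493559; exercise = 2.949893; V(1,1) = max -> 11.493559
  V(0,0) = exp(-r*dt) * [p*2.330708 + (1-p)*11.493559] = 7.206577; exercise = 0.000000; V(0,0) = max -> 7.206577


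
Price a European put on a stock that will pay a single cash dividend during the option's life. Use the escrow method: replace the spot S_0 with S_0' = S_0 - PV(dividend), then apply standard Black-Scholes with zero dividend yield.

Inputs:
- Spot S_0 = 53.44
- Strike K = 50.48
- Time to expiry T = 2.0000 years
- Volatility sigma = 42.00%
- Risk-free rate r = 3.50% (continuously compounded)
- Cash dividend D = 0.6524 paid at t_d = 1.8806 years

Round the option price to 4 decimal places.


PV(D) = D * exp(-r * t_d) = 0.6524 * 0.93629845 = 0.61084111
S_0' = S_0 - PV(D) = 53.4400 - 0.61084111 = 52.82915889
d1 = (ln(S_0'/K) + (r + sigma^2/2)*T) / (sigma*sqrt(T)) = 0.49141576
d2 = d1 - sigma*sqrt(T) = -0.10255393
exp(-rT) = 0.93239382
N(-d1) = 0.31156621; N(-d2) = 0.54084150
P = K * exp(-rT) * N(-d2) - S_0' * N(-d1) = 50.4800 * 0.93239382 * 0.54084150 - 52.82915889 * 0.31156621 = 8.9961

Answer: Price = 8.9961


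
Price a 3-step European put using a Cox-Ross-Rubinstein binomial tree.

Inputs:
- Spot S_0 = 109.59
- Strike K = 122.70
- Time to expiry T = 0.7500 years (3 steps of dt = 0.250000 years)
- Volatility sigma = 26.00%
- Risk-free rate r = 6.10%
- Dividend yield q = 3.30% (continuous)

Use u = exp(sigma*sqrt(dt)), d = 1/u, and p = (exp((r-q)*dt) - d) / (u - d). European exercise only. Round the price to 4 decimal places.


dt = T/N = 0.250000
u = exp(sigma*sqrt(dt)) = 1.138828; d = 1/u = 0.878095
p = (exp((r-q)*dt) - d) / (u - d) = 0.494487
Discount per step: exp(-r*dt) = 0.984866
Stock lattice S(k, i) with i counting down-moves:
  k=0: S(0,0) = 109.5900
  k=1: S(1,0) = 124.8042; S(1,1) = 96.2305
  k=2: S(2,0) = 142.1306; S(2,1) = 109.5900; S(2,2) = 84.4995
  k=3: S(3,0) = 161.8623; S(3,1) = 124.8042; S(3,2) = 96.2305; S(3,3) = 74.1987
Terminal payoffs V(N, i) = max(K - S_T, 0):
  V(3,0) = 0.000000; V(3,1) = 0.000000; V(3,2) = 26.469522; V(3,3) = 48.501337
Backward induction: V(k, i) = exp(-r*dt) * [p * V(k+1, i) + (1-p) * V(k+1, i+1)].
  V(2,0) = exp(-r*dt) * [p*0.000000 + (1-p)*0.000000] = 0.000000
  V(2,1) = exp(-r*dt) * [p*0.000000 + (1-p)*26.469522] = 13.178173
  V(2,2) = exp(-r*dt) * [p*26.469522 + (1-p)*48.501337] = 37.037731
  V(1,0) = exp(-r*dt) * [p*0.000000 + (1-p)*13.178173] = 6.560913
  V(1,1) = exp(-r*dt) * [p*13.178173 + (1-p)*37.037731] = 24.857501
  V(0,0) = exp(-r*dt) * [p*6.560913 + (1-p)*24.857501] = 15.570797

Answer: Price = V(0,0) = 15.5708


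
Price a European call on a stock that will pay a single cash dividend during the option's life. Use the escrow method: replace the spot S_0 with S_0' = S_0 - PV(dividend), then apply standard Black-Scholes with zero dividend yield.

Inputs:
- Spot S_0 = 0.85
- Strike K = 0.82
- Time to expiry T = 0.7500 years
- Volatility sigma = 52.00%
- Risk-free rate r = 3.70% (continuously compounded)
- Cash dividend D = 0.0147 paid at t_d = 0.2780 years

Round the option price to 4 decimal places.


Answer: Price = 0.1652

Derivation:
PV(D) = D * exp(-r * t_d) = 0.0147 * 0.98976672 = 0.01454957
S_0' = S_0 - PV(D) = 0.8500 - 0.01454957 = 0.83545043
d1 = (ln(S_0'/K) + (r + sigma^2/2)*T) / (sigma*sqrt(T)) = 0.32823845
d2 = d1 - sigma*sqrt(T) = -0.12209476
exp(-rT) = 0.97263149
N(d1) = 0.62863431; N(d2) = 0.45141199
C = S_0' * N(d1) - K * exp(-rT) * N(d2) = 0.83545043 * 0.62863431 - 0.8200 * 0.97263149 * 0.45141199 = 0.1652


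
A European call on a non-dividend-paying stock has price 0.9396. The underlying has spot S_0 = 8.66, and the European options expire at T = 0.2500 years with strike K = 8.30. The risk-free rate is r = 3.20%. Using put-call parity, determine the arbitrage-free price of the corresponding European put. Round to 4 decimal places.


Put-call parity: C - P = S_0 * exp(-qT) - K * exp(-rT).
S_0 * exp(-qT) = 8.6600 * 1.00000000 = 8.66000000
K * exp(-rT) = 8.3000 * 0.99203191 = 8.23386489
P = C - S*exp(-qT) + K*exp(-rT)
P = 0.9396 - 8.66000000 + 8.23386489 = 0.5135

Answer: Put price = 0.5135


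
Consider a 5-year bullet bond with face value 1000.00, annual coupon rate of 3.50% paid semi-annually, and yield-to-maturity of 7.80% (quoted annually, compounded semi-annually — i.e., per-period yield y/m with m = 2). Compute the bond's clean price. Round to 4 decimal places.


Coupon per period c = face * coupon_rate / m = 17.500000
Periods per year m = 2; per-period yield y/m = 0.039000
Number of cashflows N = 10
Cashflows (t years, CF_t, discount factor 1/(1+y/m)^(m*t), PV):
  t = 0.5000: CF_t = 17.500000, DF = 0.962464, PV = 16.843118
  t = 1.0000: CF_t = 17.500000, DF = 0.926337, PV = 16.210894
  t = 1.5000: CF_t = 17.500000, DF = 0.891566, PV = 15.602400
  t = 2.0000: CF_t = 17.500000, DF = 0.858100, PV = 15.016747
  t = 2.5000: CF_t = 17.500000, DF = 0.825890, PV = 14.453077
  t = 3.0000: CF_t = 17.500000, DF = 0.794889, PV = 13.910565
  t = 3.5000: CF_t = 17.500000, DF = 0.765052, PV = 13.388417
  t = 4.0000: CF_t = 17.500000, DF = 0.736335, PV = 12.885868
  t = 4.5000: CF_t = 17.500000, DF = 0.708696, PV = 12.402183
  t = 5.0000: CF_t = 1017.500000, DF = 0.682094, PV = 694.031117
Price P = sum_t PV_t = 824.744384

Answer: Price = 824.7444


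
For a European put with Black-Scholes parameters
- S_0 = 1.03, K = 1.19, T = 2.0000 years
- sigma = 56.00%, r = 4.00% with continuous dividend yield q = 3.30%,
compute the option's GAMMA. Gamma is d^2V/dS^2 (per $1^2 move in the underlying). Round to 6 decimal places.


Answer: Gamma = 0.445744

Derivation:
d1 = 0.2313318713; d2 = -0.5606277236
phi(d1) = 0.3884092409; exp(-qT) = 0.9361308643; exp(-rT) = 0.9231163464
Gamma = exp(-qT) * phi(d1) / (S * sigma * sqrt(T)) = 0.9361308643 * 0.3884092409 / (1.0300 * 0.5600 * 1.4142135624) = 0.445744


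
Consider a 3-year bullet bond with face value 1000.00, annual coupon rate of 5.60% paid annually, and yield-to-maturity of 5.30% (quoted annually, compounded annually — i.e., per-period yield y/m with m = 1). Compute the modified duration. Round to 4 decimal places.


Coupon per period c = face * coupon_rate / m = 56.000000
Periods per year m = 1; per-period yield y/m = 0.053000
Number of cashflows N = 3
Cashflows (t years, CF_t, discount factor 1/(1+y/m)^(m*t), PV):
  t = 1.0000: CF_t = 56.000000, DF = 0.949668, PV = 53.181387
  t = 2.0000: CF_t = 56.000000, DF = 0.901869, PV = 50.504641
  t = 3.0000: CF_t = 1056.000000, DF = 0.856475, PV = 904.438008
Price P = sum_t PV_t = 1008.124035
First compute Macaulay numerator sum_t t * PV_t:
  t * PV_t at t = 1.0000: 53.181387
  t * PV_t at t = 2.0000: 101.009281
  t * PV_t at t = 3.0000: 2713.314023
Macaulay duration D = 2867.504691 / 1008.124035 = 2.844397
Modified duration = D / (1 + y/m) = 2.844397 / (1 + 0.053000) = 2.701231

Answer: Modified duration = 2.7012


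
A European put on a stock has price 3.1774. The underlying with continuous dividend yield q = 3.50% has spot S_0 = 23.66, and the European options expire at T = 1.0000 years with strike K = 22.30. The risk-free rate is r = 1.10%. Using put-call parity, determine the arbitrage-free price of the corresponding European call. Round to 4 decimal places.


Put-call parity: C - P = S_0 * exp(-qT) - K * exp(-rT).
S_0 * exp(-qT) = 23.6600 * 0.96560542 = 22.84622415
K * exp(-rT) = 22.3000 * 0.98906028 = 22.05604422
C = P + S*exp(-qT) - K*exp(-rT)
C = 3.1774 + 22.84622415 - 22.05604422 = 3.9676

Answer: Call price = 3.9676


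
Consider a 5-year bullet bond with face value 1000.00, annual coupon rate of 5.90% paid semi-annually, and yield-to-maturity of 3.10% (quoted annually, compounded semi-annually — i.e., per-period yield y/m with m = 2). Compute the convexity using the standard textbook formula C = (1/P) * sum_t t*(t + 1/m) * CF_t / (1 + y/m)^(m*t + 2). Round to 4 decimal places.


Coupon per period c = face * coupon_rate / m = 29.500000
Periods per year m = 2; per-period yield y/m = 0.015500
Number of cashflows N = 10
Cashflows (t years, CF_t, discount factor 1/(1+y/m)^(m*t), PV):
  t = 0.5000: CF_t = 29.500000, DF = 0.984737, PV = 29.049729
  t = 1.0000: CF_t = 29.500000, DF = 0.969706, PV = 28.606331
  t = 1.5000: CF_t = 29.500000, DF = 0.954905, PV = 28.169701
  t = 2.0000: CF_t = 29.500000, DF = 0.940330, PV = 27.739735
  t = 2.5000: CF_t = 29.500000, DF = 0.925977, PV = 27.316332
  t = 3.0000: CF_t = 29.500000, DF = 0.911844, PV = 26.899391
  t = 3.5000: CF_t = 29.500000, DF = 0.897926, PV = 26.488814
  t = 4.0000: CF_t = 29.500000, DF = 0.884220, PV = 26.084505
  t = 4.5000: CF_t = 29.500000, DF = 0.870724, PV = 25.686366
  t = 5.0000: CF_t = 1029.500000, DF = 0.857434, PV = 882.728348
Price P = sum_t PV_t = 1128.769251
Convexity numerator sum_t t*(t + 1/m) * CF_t / (1+y/m)^(m*t + 2):
  t = 0.5000: term = 14.084850
  t = 1.0000: term = 41.609602
  t = 1.5000: term = 81.948995
  t = 2.0000: term = 134.496956
  t = 2.5000: term = 198.666109
  t = 3.0000: term = 273.887299
  t = 3.5000: term = 359.609124
  t = 4.0000: term = 455.297477
  t = 4.5000: term = 560.435102
  t = 5.0000: term = 23539.645158
Convexity = (1/P) * sum = 25659.680671 / 1128.769251 = 22.732441

Answer: Convexity = 22.7324


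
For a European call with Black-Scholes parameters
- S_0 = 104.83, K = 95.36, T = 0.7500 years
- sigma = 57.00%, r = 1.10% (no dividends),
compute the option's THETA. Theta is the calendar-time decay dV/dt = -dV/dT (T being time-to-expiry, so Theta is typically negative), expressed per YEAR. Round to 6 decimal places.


d1 = 0.4553334424; d2 = -0.0383010377
phi(d1) = 0.3596576022; exp(-qT) = 1.0000000000; exp(-rT) = 0.9917839379
Theta = -S*exp(-qT)*phi(d1)*sigma/(2*sqrt(T)) - r*K*exp(-rT)*N(d2) + q*S*exp(-qT)*N(d1)
N(d1) = 0.6755653148; N(d2) = 0.4847238317; sqrt(T) = 0.8660254038
Term 1 = -104.8300 * 1.0000000000 * 0.3596576022 * 0.5700 / (2 * 0.8660254038) = -12.4076364133
Term 2 = -0.0110 * 95.3600 * 0.9917839379 * 0.4847238317 = -0.5042784052
Term 3 = 0 (no dividend yield, q = 0)
Theta = -12.4076364133 + (-0.5042784052) + (0.0000000000) = -12.911915

Answer: Theta = -12.911915


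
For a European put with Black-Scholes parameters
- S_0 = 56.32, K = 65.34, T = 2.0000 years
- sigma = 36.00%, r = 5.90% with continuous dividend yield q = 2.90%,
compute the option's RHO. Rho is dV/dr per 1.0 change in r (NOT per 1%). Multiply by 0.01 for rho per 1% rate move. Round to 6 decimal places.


d1 = 0.0806205944; d2 = -0.4284962881
phi(d1) = 0.3976478862; exp(-qT) = 0.9436499474; exp(-rT) = 0.8886960526
N(-d2) = 0.6658550823
Rho = -K*T*exp(-rT)*N(-d2) = -65.3400 * 2.0000 * 0.8886960526 * 0.6658550823 = -77.328947

Answer: Rho = -77.328947


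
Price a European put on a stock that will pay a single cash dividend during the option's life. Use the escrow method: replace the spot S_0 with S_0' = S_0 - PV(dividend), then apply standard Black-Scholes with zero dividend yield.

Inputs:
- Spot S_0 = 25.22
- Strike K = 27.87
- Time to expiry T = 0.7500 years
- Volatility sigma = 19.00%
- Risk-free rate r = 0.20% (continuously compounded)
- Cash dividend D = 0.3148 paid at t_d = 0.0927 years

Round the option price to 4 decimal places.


Answer: Price = 3.5679

Derivation:
PV(D) = D * exp(-r * t_d) = 0.3148 * 0.99981462 = 0.31474164
S_0' = S_0 - PV(D) = 25.2200 - 0.31474164 = 24.90525836
d1 = (ln(S_0'/K) + (r + sigma^2/2)*T) / (sigma*sqrt(T)) = -0.59214491
d2 = d1 - sigma*sqrt(T) = -0.75668973
exp(-rT) = 0.99850112
N(-d1) = 0.72312322; N(-d2) = 0.77538212
P = K * exp(-rT) * N(-d2) - S_0' * N(-d1) = 27.8700 * 0.99850112 * 0.77538212 - 24.90525836 * 0.72312322 = 3.5679


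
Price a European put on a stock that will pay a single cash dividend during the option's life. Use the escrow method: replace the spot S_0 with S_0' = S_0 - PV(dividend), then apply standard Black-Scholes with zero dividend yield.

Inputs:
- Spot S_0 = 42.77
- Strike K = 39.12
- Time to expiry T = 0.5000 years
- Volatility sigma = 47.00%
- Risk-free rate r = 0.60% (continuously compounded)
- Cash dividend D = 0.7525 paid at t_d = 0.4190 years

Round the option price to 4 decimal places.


PV(D) = D * exp(-r * t_d) = 0.7525 * 0.99748916 = 0.75061059
S_0' = S_0 - PV(D) = 42.7700 - 0.75061059 = 42.01938941
d1 = (ln(S_0'/K) + (r + sigma^2/2)*T) / (sigma*sqrt(T)) = 0.39032992
d2 = d1 - sigma*sqrt(T) = 0.05798973
exp(-rT) = 0.99700450
N(-d1) = 0.34814630; N(-d2) = 0.47687840
P = K * exp(-rT) * N(-d2) - S_0' * N(-d1) = 39.1200 * 0.99700450 * 0.47687840 - 42.01938941 * 0.34814630 = 3.9707

Answer: Price = 3.9707


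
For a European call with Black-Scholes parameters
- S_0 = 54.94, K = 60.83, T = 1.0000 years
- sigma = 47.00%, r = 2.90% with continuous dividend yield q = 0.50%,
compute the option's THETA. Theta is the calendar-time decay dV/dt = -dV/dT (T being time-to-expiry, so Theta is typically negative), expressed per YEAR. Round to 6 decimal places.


d1 = 0.0693799837; d2 = -0.4006200163
phi(d1) = 0.3979832642; exp(-qT) = 0.9950124792; exp(-rT) = 0.9714164645
Theta = -S*exp(-qT)*phi(d1)*sigma/(2*sqrt(T)) - r*K*exp(-rT)*N(d2) + q*S*exp(-qT)*N(d1)
N(d1) = 0.5276564194; N(d2) = 0.3443499532; sqrt(T) = 1.0000000000
Term 1 = -54.9400 * 0.9950124792 * 0.3979832642 * 0.4700 / (2 * 1.0000000000) = -5.1126946373
Term 2 = -0.0290 * 60.8300 * 0.9714164645 * 0.3443499532 = -0.5900941412
Term 3 = 0.0050 * 54.9400 * 0.9950124792 * 0.5276564194 = 0.1442242911
Theta = -5.1126946373 + (-0.5900941412) + (0.1442242911) = -5.558564

Answer: Theta = -5.558564


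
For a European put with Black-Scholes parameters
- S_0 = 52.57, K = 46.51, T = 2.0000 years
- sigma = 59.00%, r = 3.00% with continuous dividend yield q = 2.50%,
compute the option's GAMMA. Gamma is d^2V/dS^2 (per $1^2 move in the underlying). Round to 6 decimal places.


Answer: Gamma = 0.007329

Derivation:
d1 = 0.5759663640; d2 = -0.2584196378
phi(d1) = 0.3379669534; exp(-qT) = 0.9512294245; exp(-rT) = 0.9417645336
Gamma = exp(-qT) * phi(d1) / (S * sigma * sqrt(T)) = 0.9512294245 * 0.3379669534 / (52.5700 * 0.5900 * 1.4142135624) = 0.007329


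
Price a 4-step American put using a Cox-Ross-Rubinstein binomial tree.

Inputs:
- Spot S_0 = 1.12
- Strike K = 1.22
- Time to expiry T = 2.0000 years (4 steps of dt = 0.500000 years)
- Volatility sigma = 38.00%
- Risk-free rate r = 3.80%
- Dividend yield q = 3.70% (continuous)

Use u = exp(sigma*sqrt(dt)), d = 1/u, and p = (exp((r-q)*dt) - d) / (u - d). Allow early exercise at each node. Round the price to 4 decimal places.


Answer: Price = V(0,0) = 0.2867

Derivation:
dt = T/N = 0.500000
u = exp(sigma*sqrt(dt)) = 1.308263; d = 1/u = 0.764372
p = (exp((r-q)*dt) - d) / (u - d) = 0.434146
Discount per step: exp(-r*dt) = 0.981179
Stock lattice S(k, i) with i counting down-moves:
  k=0: S(0,0) = 1.1200
  k=1: S(1,0) = 1.4653; S(1,1) = 0.8561
  k=2: S(2,0) = 1.9169; S(2,1) = 1.1200; S(2,2) = 0.6544
  k=3: S(3,0) = 2.5079; S(3,1) = 1.4653; S(3,2) = 0.8561; S(3,3) = 0.5002
  k=4: S(4,0) = 3.2809; S(4,1) = 1.9169; S(4,2) = 1.1200; S(4,3) = 0.6544; S(4,4) = 0.3823
Terminal payoffs V(N, i) = max(K - S_T, 0):
  V(4,0) = 0.000000; V(4,1) = 0.000000; V(4,2) = 0.100000; V(4,3) = 0.565624; V(4,4) = 0.837671
Backward induction: V(k, i) = exp(-r*dt) * [p * V(k+1, i) + (1-p) * V(k+1, i+1)]; then take max(V_cont, immediate exercise) for American.
  V(3,0) = exp(-r*dt) * [p*0.000000 + (1-p)*0.000000] = 0.000000; exercise = 0.000000; V(3,0) = max -> 0.000000
  V(3,1) = exp(-r*dt) * [p*0.000000 + (1-p)*0.100000] = 0.055520; exercise = 0.000000; V(3,1) = max -> 0.055520
  V(3,2) = exp(-r*dt) * [p*0.100000 + (1-p)*0.565624] = 0.356634; exercise = 0.363903; V(3,2) = max -> 0.363903
  V(3,3) = exp(-r*dt) * [p*0.565624 + (1-p)*0.837671] = 0.706020; exercise = 0.719813; V(3,3) = max -> 0.719813
  V(2,0) = exp(-r*dt) * [p*0.000000 + (1-p)*0.055520] = 0.030825; exercise = 0.000000; V(2,0) = max -> 0.030825
  V(2,1) = exp(-r*dt) * [p*0.055520 + (1-p)*0.363903] = 0.225691; exercise = 0.100000; V(2,1) = max -> 0.225691
  V(2,2) = exp(-r*dt) * [p*0.363903 + (1-p)*0.719813] = 0.554657; exercise = 0.565624; V(2,2) = max -> 0.565624
  V(1,0) = exp(-r*dt) * [p*0.030825 + (1-p)*0.225691] = 0.138435; exercise = 0.000000; V(1,0) = max -> 0.138435
  V(1,1) = exp(-r*dt) * [p*0.225691 + (1-p)*0.565624] = 0.410175; exercise = 0.363903; V(1,1) = max -> 0.410175
  V(0,0) = exp(-r*dt) * [p*0.138435 + (1-p)*0.410175] = 0.286701; exercise = 0.100000; V(0,0) = max -> 0.286701


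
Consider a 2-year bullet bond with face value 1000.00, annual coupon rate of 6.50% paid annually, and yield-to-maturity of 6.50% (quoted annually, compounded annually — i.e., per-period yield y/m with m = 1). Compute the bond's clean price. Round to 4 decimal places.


Coupon per period c = face * coupon_rate / m = 65.000000
Periods per year m = 1; per-period yield y/m = 0.065000
Number of cashflows N = 2
Cashflows (t years, CF_t, discount factor 1/(1+y/m)^(m*t), PV):
  t = 1.0000: CF_t = 65.000000, DF = 0.938967, PV = 61.032864
  t = 2.0000: CF_t = 1065.000000, DF = 0.881659, PV = 938.967136
Price P = sum_t PV_t = 1000.000000

Answer: Price = 1000.0000


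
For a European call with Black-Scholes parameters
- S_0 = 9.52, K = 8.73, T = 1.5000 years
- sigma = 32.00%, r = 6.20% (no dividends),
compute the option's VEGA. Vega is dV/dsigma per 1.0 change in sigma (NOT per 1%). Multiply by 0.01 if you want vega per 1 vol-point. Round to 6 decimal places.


d1 = 0.6542931025; d2 = 0.2623747437
phi(d1) = 0.3220693882; exp(-qT) = 1.0000000000; exp(-rT) = 0.9111935003
Vega = S * exp(-qT) * phi(d1) * sqrt(T) = 9.5200 * 1.0000000000 * 0.3220693882 * 1.2247448714 = 3.755191

Answer: Vega = 3.755191


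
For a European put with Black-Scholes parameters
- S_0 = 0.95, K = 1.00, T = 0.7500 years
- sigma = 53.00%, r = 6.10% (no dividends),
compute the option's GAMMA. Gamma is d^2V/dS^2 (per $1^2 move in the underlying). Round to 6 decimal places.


Answer: Gamma = 0.893542

Derivation:
d1 = 0.2174196659; d2 = -0.2415737981
phi(d1) = 0.3896235787; exp(-qT) = 1.0000000000; exp(-rT) = 0.9552807525
Gamma = exp(-qT) * phi(d1) / (S * sigma * sqrt(T)) = 1.0000000000 * 0.3896235787 / (0.9500 * 0.5300 * 0.8660254038) = 0.893542


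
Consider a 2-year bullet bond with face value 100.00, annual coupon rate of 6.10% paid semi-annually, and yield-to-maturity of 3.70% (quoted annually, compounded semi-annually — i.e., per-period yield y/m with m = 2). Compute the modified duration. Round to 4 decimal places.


Coupon per period c = face * coupon_rate / m = 3.050000
Periods per year m = 2; per-period yield y/m = 0.018500
Number of cashflows N = 4
Cashflows (t years, CF_t, discount factor 1/(1+y/m)^(m*t), PV):
  t = 0.5000: CF_t = 3.050000, DF = 0.981836, PV = 2.994600
  t = 1.0000: CF_t = 3.050000, DF = 0.964002, PV = 2.940206
  t = 1.5000: CF_t = 3.050000, DF = 0.946492, PV = 2.886800
  t = 2.0000: CF_t = 103.050000, DF = 0.929300, PV = 95.764349
Price P = sum_t PV_t = 104.585956
First compute Macaulay numerator sum_t t * PV_t:
  t * PV_t at t = 0.5000: 1.497300
  t * PV_t at t = 1.0000: 2.940206
  t * PV_t at t = 1.5000: 4.330200
  t * PV_t at t = 2.0000: 191.528699
Macaulay duration D = 200.296405 / 104.585956 = 1.915137
Modified duration = D / (1 + y/m) = 1.915137 / (1 + 0.018500) = 1.880350

Answer: Modified duration = 1.8804


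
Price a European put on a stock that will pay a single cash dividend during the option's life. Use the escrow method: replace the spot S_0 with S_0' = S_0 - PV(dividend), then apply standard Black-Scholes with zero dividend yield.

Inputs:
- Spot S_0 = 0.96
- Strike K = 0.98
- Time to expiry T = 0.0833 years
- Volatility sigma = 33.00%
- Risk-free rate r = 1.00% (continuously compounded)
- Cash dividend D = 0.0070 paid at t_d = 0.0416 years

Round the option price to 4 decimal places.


PV(D) = D * exp(-r * t_d) = 0.0070 * 0.99958409 = 0.00699709
S_0' = S_0 - PV(D) = 0.9600 - 0.00699709 = 0.95300291
d1 = (ln(S_0'/K) + (r + sigma^2/2)*T) / (sigma*sqrt(T)) = -0.23692820
d2 = d1 - sigma*sqrt(T) = -0.33217194
exp(-rT) = 0.99916735
N(-d1) = 0.59364375; N(-d2) = 0.63012029
P = K * exp(-rT) * N(-d2) - S_0' * N(-d1) = 0.9800 * 0.99916735 * 0.63012029 - 0.95300291 * 0.59364375 = 0.0513

Answer: Price = 0.0513


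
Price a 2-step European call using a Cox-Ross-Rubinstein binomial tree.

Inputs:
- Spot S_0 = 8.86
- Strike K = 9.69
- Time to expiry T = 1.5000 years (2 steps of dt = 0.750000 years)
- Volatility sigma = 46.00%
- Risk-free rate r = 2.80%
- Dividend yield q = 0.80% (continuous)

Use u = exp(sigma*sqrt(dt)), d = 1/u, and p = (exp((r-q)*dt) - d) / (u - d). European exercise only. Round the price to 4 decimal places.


dt = T/N = 0.750000
u = exp(sigma*sqrt(dt)) = 1.489398; d = 1/u = 0.671412
p = (exp((r-q)*dt) - d) / (u - d) = 0.420180
Discount per step: exp(-r*dt) = 0.979219
Stock lattice S(k, i) with i counting down-moves:
  k=0: S(0,0) = 8.8600
  k=1: S(1,0) = 13.1961; S(1,1) = 5.9487
  k=2: S(2,0) = 19.6542; S(2,1) = 8.8600; S(2,2) = 3.9940
Terminal payoffs V(N, i) = max(S_T - K, 0):
  V(2,0) = 9.964182; V(2,1) = 0.000000; V(2,2) = 0.000000
Backward induction: V(k, i) = exp(-r*dt) * [p * V(k+1, i) + (1-p) * V(k+1, i+1)].
  V(1,0) = exp(-r*dt) * [p*9.964182 + (1-p)*0.000000] = 4.099741
  V(1,1) = exp(-r*dt) * [p*0.000000 + (1-p)*0.000000] = 0.000000
  V(0,0) = exp(-r*dt) * [p*4.099741 + (1-p)*0.000000] = 1.686829

Answer: Price = V(0,0) = 1.6868


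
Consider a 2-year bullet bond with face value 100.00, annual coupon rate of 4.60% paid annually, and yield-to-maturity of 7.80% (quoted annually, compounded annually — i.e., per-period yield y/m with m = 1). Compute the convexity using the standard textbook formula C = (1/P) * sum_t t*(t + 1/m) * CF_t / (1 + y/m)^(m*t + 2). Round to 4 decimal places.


Answer: Convexity = 5.0073

Derivation:
Coupon per period c = face * coupon_rate / m = 4.600000
Periods per year m = 1; per-period yield y/m = 0.078000
Number of cashflows N = 2
Cashflows (t years, CF_t, discount factor 1/(1+y/m)^(m*t), PV):
  t = 1.0000: CF_t = 4.600000, DF = 0.927644, PV = 4.267161
  t = 2.0000: CF_t = 104.600000, DF = 0.860523, PV = 90.010705
Price P = sum_t PV_t = 94.277866
Convexity numerator sum_t t*(t + 1/m) * CF_t / (1+y/m)^(m*t + 2):
  t = 1.0000: term = 7.343981
  t = 2.0000: term = 464.737686
Convexity = (1/P) * sum = 472.081667 / 94.277866 = 5.007344


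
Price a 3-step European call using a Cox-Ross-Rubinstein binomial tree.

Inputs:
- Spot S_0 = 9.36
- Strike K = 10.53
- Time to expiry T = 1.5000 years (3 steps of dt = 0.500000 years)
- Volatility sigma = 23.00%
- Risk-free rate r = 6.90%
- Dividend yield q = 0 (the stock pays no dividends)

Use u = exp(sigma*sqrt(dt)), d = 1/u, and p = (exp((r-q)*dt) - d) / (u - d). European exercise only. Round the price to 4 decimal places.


Answer: Price = V(0,0) = 0.9565

Derivation:
dt = T/N = 0.500000
u = exp(sigma*sqrt(dt)) = 1.176607; d = 1/u = 0.849902
p = (exp((r-q)*dt) - d) / (u - d) = 0.566873
Discount per step: exp(-r*dt) = 0.966088
Stock lattice S(k, i) with i counting down-moves:
  k=0: S(0,0) = 9.3600
  k=1: S(1,0) = 11.0130; S(1,1) = 7.9551
  k=2: S(2,0) = 12.9580; S(2,1) = 9.3600; S(2,2) = 6.7610
  k=3: S(3,0) = 15.2465; S(3,1) = 11.0130; S(3,2) = 7.9551; S(3,3) = 5.7462
Terminal payoffs V(N, i) = max(S_T - K, 0):
  V(3,0) = 4.716485; V(3,1) = 0.483038; V(3,2) = 0.000000; V(3,3) = 0.000000
Backward induction: V(k, i) = exp(-r*dt) * [p * V(k+1, i) + (1-p) * V(k+1, i+1)].
  V(2,0) = exp(-r*dt) * [p*4.716485 + (1-p)*0.483038] = 2.785103
  V(2,1) = exp(-r*dt) * [p*0.483038 + (1-p)*0.000000] = 0.264536
  V(2,2) = exp(-r*dt) * [p*0.000000 + (1-p)*0.000000] = 0.000000
  V(1,0) = exp(-r*dt) * [p*2.785103 + (1-p)*0.264536] = 1.635953
  V(1,1) = exp(-r*dt) * [p*0.264536 + (1-p)*0.000000] = 0.144873
  V(0,0) = exp(-r*dt) * [p*1.635953 + (1-p)*0.144873] = 0.956550


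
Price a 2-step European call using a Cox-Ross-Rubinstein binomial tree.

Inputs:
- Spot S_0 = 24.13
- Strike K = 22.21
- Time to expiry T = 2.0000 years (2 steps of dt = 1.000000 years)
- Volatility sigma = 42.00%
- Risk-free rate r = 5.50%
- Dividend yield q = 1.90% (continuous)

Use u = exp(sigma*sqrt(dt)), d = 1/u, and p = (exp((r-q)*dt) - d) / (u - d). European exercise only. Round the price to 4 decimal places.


dt = T/N = 1.000000
u = exp(sigma*sqrt(dt)) = 1.521962; d = 1/u = 0.657047
p = (exp((r-q)*dt) - d) / (u - d) = 0.438898
Discount per step: exp(-r*dt) = 0.946485
Stock lattice S(k, i) with i counting down-moves:
  k=0: S(0,0) = 24.1300
  k=1: S(1,0) = 36.7249; S(1,1) = 15.8545
  k=2: S(2,0) = 55.8939; S(2,1) = 24.1300; S(2,2) = 10.4172
Terminal payoffs V(N, i) = max(S_T - K, 0):
  V(2,0) = 33.683935; V(2,1) = 1.920000; V(2,2) = 0.000000
Backward induction: V(k, i) = exp(-r*dt) * [p * V(k+1, i) + (1-p) * V(k+1, i+1)].
  V(1,0) = exp(-r*dt) * [p*33.683935 + (1-p)*1.920000] = 15.012311
  V(1,1) = exp(-r*dt) * [p*1.920000 + (1-p)*0.000000] = 0.797587
  V(0,0) = exp(-r*dt) * [p*15.012311 + (1-p)*0.797587] = 6.659844

Answer: Price = V(0,0) = 6.6598


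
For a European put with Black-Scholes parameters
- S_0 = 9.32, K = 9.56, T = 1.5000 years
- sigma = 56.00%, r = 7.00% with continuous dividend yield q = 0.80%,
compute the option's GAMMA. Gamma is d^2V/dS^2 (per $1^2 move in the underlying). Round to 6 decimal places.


Answer: Gamma = 0.055941

Derivation:
d1 = 0.4414547714; d2 = -0.2444023566
phi(d1) = 0.3619027713; exp(-qT) = 0.9880717129; exp(-rT) = 0.9003245226
Gamma = exp(-qT) * phi(d1) / (S * sigma * sqrt(T)) = 0.9880717129 * 0.3619027713 / (9.3200 * 0.5600 * 1.2247448714) = 0.055941


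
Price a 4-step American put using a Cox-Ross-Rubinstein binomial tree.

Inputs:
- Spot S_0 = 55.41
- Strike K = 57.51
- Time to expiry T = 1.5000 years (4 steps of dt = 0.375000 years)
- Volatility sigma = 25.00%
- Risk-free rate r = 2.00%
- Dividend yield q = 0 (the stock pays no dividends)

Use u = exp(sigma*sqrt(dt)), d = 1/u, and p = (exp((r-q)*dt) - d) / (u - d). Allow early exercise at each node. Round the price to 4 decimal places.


Answer: Price = V(0,0) = 7.2276

Derivation:
dt = T/N = 0.375000
u = exp(sigma*sqrt(dt)) = 1.165433; d = 1/u = 0.858050
p = (exp((r-q)*dt) - d) / (u - d) = 0.486293
Discount per step: exp(-r*dt) = 0.992528
Stock lattice S(k, i) with i counting down-moves:
  k=0: S(0,0) = 55.4100
  k=1: S(1,0) = 64.5767; S(1,1) = 47.5445
  k=2: S(2,0) = 75.2598; S(2,1) = 55.4100; S(2,2) = 40.7956
  k=3: S(3,0) = 87.7103; S(3,1) = 64.5767; S(3,2) = 47.5445; S(3,3) = 35.0046
  k=4: S(4,0) = 102.2205; S(4,1) = 75.2598; S(4,2) = 55.4100; S(4,3) = 40.7956; S(4,4) = 30.0357
Terminal payoffs V(N, i) = max(K - S_T, 0):
  V(4,0) = 0.000000; V(4,1) = 0.000000; V(4,2) = 2.100000; V(4,3) = 16.714415; V(4,4) = 27.474271
Backward induction: V(k, i) = exp(-r*dt) * [p * V(k+1, i) + (1-p) * V(k+1, i+1)]; then take max(V_cont, immediate exercise) for American.
  V(3,0) = exp(-r*dt) * [p*0.000000 + (1-p)*0.000000] = 0.000000; exercise = 0.000000; V(3,0) = max -> 0.000000
  V(3,1) = exp(-r*dt) * [p*0.000000 + (1-p)*2.100000] = 1.070725; exercise = 0.000000; V(3,1) = max -> 1.070725
  V(3,2) = exp(-r*dt) * [p*2.100000 + (1-p)*16.714415] = 9.535748; exercise = 9.965459; V(3,2) = max -> 9.965459
  V(3,3) = exp(-r*dt) * [p*16.714415 + (1-p)*27.474271] = 22.075644; exercise = 22.505355; V(3,3) = max -> 22.505355
  V(2,0) = exp(-r*dt) * [p*0.000000 + (1-p)*1.070725] = 0.545930; exercise = 0.000000; V(2,0) = max -> 0.545930
  V(2,1) = exp(-r*dt) * [p*1.070725 + (1-p)*9.965459] = 5.597875; exercise = 2.100000; V(2,1) = max -> 5.597875
  V(2,2) = exp(-r*dt) * [p*9.965459 + (1-p)*22.505355] = 16.284703; exercise = 16.714415; V(2,2) = max -> 16.714415
  V(1,0) = exp(-r*dt) * [p*0.545930 + (1-p)*5.597875] = 3.117681; exercise = 0.000000; V(1,0) = max -> 3.117681
  V(1,1) = exp(-r*dt) * [p*5.597875 + (1-p)*16.714415] = 11.224028; exercise = 9.965459; V(1,1) = max -> 11.224028
  V(0,0) = exp(-r*dt) * [p*3.117681 + (1-p)*11.224028] = 7.227562; exercise = 2.100000; V(0,0) = max -> 7.227562


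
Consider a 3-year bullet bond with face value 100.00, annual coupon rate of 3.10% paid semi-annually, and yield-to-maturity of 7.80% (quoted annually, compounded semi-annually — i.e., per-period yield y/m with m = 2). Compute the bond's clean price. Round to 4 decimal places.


Answer: Price = 87.6408

Derivation:
Coupon per period c = face * coupon_rate / m = 1.550000
Periods per year m = 2; per-period yield y/m = 0.039000
Number of cashflows N = 6
Cashflows (t years, CF_t, discount factor 1/(1+y/m)^(m*t), PV):
  t = 0.5000: CF_t = 1.550000, DF = 0.962464, PV = 1.491819
  t = 1.0000: CF_t = 1.550000, DF = 0.926337, PV = 1.435822
  t = 1.5000: CF_t = 1.550000, DF = 0.891566, PV = 1.381927
  t = 2.0000: CF_t = 1.550000, DF = 0.858100, PV = 1.330055
  t = 2.5000: CF_t = 1.550000, DF = 0.825890, PV = 1.280130
  t = 3.0000: CF_t = 101.550000, DF = 0.794889, PV = 80.721020
Price P = sum_t PV_t = 87.640773


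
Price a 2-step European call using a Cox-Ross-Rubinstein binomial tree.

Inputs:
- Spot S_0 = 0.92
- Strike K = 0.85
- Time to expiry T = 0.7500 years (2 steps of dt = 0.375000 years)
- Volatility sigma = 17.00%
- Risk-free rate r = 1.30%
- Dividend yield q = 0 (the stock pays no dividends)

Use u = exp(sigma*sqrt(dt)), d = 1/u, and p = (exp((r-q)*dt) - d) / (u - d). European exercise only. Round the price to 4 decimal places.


Answer: Price = V(0,0) = 0.1040

Derivation:
dt = T/N = 0.375000
u = exp(sigma*sqrt(dt)) = 1.109715; d = 1/u = 0.901132
p = (exp((r-q)*dt) - d) / (u - d) = 0.497427
Discount per step: exp(-r*dt) = 0.995137
Stock lattice S(k, i) with i counting down-moves:
  k=0: S(0,0) = 0.9200
  k=1: S(1,0) = 1.0209; S(1,1) = 0.8290
  k=2: S(2,0) = 1.1330; S(2,1) = 0.9200; S(2,2) = 0.7471
Terminal payoffs V(N, i) = max(S_T - K, 0):
  V(2,0) = 0.282950; V(2,1) = 0.070000; V(2,2) = 0.000000
Backward induction: V(k, i) = exp(-r*dt) * [p * V(k+1, i) + (1-p) * V(k+1, i+1)].
  V(1,0) = exp(-r*dt) * [p*0.282950 + (1-p)*0.070000] = 0.175072
  V(1,1) = exp(-r*dt) * [p*0.070000 + (1-p)*0.000000] = 0.034651
  V(0,0) = exp(-r*dt) * [p*0.175072 + (1-p)*0.034651] = 0.103992


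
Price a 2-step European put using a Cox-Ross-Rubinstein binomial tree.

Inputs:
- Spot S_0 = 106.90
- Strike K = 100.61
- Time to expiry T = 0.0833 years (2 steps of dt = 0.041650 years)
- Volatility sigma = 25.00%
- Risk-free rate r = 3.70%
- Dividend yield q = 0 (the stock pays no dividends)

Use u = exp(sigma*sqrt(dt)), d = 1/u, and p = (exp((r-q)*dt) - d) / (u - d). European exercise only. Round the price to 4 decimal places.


dt = T/N = 0.041650
u = exp(sigma*sqrt(dt)) = 1.052345; d = 1/u = 0.950259
p = (exp((r-q)*dt) - d) / (u - d) = 0.502355
Discount per step: exp(-r*dt) = 0.998460
Stock lattice S(k, i) with i counting down-moves:
  k=0: S(0,0) = 106.9000
  k=1: S(1,0) = 112.4957; S(1,1) = 101.5827
  k=2: S(2,0) = 118.3842; S(2,1) = 106.9000; S(2,2) = 96.5298
Terminal payoffs V(N, i) = max(K - S_T, 0):
  V(2,0) = 0.000000; V(2,1) = 0.000000; V(2,2) = 4.080162
Backward induction: V(k, i) = exp(-r*dt) * [p * V(k+1, i) + (1-p) * V(k+1, i+1)].
  V(1,0) = exp(-r*dt) * [p*0.000000 + (1-p)*0.000000] = 0.000000
  V(1,1) = exp(-r*dt) * [p*0.000000 + (1-p)*4.080162] = 2.027346
  V(0,0) = exp(-r*dt) * [p*0.000000 + (1-p)*2.027346] = 1.007346

Answer: Price = V(0,0) = 1.0073


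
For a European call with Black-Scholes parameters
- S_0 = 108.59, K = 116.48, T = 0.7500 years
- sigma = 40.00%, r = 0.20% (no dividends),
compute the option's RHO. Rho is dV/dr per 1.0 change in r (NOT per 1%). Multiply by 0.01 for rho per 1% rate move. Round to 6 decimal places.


d1 = -0.0249422886; d2 = -0.3713524501
phi(d1) = 0.3988182052; exp(-qT) = 1.0000000000; exp(-rT) = 0.9985011244
N(d2) = 0.3551875184
Rho = K*T*exp(-rT)*N(d2) = 116.4800 * 0.7500 * 0.9985011244 * 0.3551875184 = 30.982673

Answer: Rho = 30.982673


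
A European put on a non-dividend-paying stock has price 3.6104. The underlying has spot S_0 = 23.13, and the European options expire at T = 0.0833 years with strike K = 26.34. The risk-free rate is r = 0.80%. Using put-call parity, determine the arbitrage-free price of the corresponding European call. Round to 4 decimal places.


Answer: Call price = 0.4179

Derivation:
Put-call parity: C - P = S_0 * exp(-qT) - K * exp(-rT).
S_0 * exp(-qT) = 23.1300 * 1.00000000 = 23.13000000
K * exp(-rT) = 26.3400 * 0.99933382 = 26.32245287
C = P + S*exp(-qT) - K*exp(-rT)
C = 3.6104 + 23.13000000 - 26.32245287 = 0.4179


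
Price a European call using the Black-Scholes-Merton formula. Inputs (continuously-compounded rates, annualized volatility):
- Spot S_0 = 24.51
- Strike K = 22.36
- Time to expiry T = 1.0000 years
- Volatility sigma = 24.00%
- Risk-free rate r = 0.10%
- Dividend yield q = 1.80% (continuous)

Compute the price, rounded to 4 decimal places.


Answer: Price = 3.1903

Derivation:
d1 = (ln(S/K) + (r - q + 0.5*sigma^2) * T) / (sigma * sqrt(T)) = 0.43169812
d2 = d1 - sigma * sqrt(T) = 0.19169812
exp(-rT) = 0.99900050; exp(-qT) = 0.98216103
C = S_0 * exp(-qT) * N(d1) - K * exp(-rT) * N(d2)
N(d1) = 0.66701958; N(d2) = 0.57601066
C = 24.5100 * 0.98216103 * 0.66701958 - 22.3600 * 0.99900050 * 0.57601066 = 3.1903
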